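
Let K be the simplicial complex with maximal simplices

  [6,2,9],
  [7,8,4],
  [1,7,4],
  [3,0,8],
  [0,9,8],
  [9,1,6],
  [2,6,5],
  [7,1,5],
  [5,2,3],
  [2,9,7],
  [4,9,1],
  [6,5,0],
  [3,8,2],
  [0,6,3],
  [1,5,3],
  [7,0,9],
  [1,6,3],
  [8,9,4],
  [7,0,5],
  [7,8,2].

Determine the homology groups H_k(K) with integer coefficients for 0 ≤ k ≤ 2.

H_0 ≅ Z,  H_1 ≅ Z ⊕ Z/2,  H_2 = 0.

We work with the vertex ordering 0 < 1 < 2 < 3 < 4 < 5 < 6 < 7 < 8 < 9. The simplices of K, each written with vertices in increasing order, are:

  0-simplices (10): [0], [1], [2], [3], [4], [5], [6], [7], [8], [9]
  1-simplices (30): (30 of them)
  2-simplices (20): (20 of them)

Hence C_0 ≅ Z^10, C_1 ≅ Z^30, C_2 ≅ Z^20.

The boundary map ∂_1: C_1 → C_0 maps an edge to its endpoints' difference, ∂[p,q] = q − p.
The resulting 10×30 matrix has rank 9, and its Smith normal form has invariant factors (1,1,1,1,1,1,1,1,1).

∂_2: C_2 → C_1 sends each 2-simplex [p,q,r] to [q,r] − [p,r] + [p,q]. For instance
  ∂[1,4,7] = [4,7] − [1,7] + [1,4],
  ∂[1,4,9] = [4,9] − [1,9] + [1,4].
The resulting 30×20 matrix has rank 20, and its Smith normal form has invariant factors (1,1,1,1,1,1,1,1,1,1,1,1,1,1,1,1,1,1,1,2).

Computing H_k = (kernel of ∂_k) / (image of ∂_{k+1}):

  H_0: rank C_0 − rank ∂_1 = 10 − 9 = 1, and the invariant factors of ∂_1 are all 1, so H_0 = Z.
  H_1: rank ker ∂_1 − rank ∂_2 = (30 − 9) − 20 = 1, and ∂_2 has invariant factor 2 > 1, so H_1 = Z ⊕ Z/2.
  H_2: rank ker ∂_2 − rank ∂_3 = (20 − 20) − 0 = 0, and there is no ∂_3, so H_2 = 0.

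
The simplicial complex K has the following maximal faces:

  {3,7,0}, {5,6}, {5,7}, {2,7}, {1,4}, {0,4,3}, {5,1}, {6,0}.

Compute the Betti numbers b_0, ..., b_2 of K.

b_0 = 1, b_1 = 2, b_2 = 0.

K has 8 vertices, 11 edges, 2 triangles.
rank ∂_0 = 0, rank ∂_1 = 7 ⇒ b_0 = 8 − 0 − 7 = 1; all invariant factors of ∂_1 are 1 so no torsion. So H_0 ≅ Z.
rank ∂_1 = 7, rank ∂_2 = 2 ⇒ b_1 = 11 − 7 − 2 = 2; all invariant factors of ∂_2 are 1 so no torsion. So H_1 ≅ Z^2.
rank ∂_2 = 2, rank ∂_3 = 0 ⇒ b_2 = 2 − 2 − 0 = 0. So H_2 ≅ 0.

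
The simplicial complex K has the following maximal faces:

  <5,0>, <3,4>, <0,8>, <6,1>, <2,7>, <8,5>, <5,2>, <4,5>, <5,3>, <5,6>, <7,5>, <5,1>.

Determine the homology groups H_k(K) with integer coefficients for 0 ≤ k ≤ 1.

H_0 ≅ Z,  H_1 ≅ Z^4.

Fix the vertex order 0 < 1 < 2 < 3 < 4 < 5 < 6 < 7 < 8 and write every simplex with vertices in increasing order. Then dim K = 1 and the simplices of K are:

  0-simplices (9): [0], [1], [2], [3], [4], [5], [6], [7], [8]
  1-simplices (12): [0,5], [0,8], [1,5], [1,6], [2,5], [2,7], [3,4], [3,5], [4,5], [5,6], [5,7], [5,8]

so the chain groups are C_0 ≅ Z^9, C_1 ≅ Z^12.

The boundary map ∂_1: C_1 → C_0 is given by ∂[p,q] = [q] − [p]. For instance
  ∂[2,5] = [5] − [2].
This gives a 9×12 integer matrix of rank 8; reducing to Smith normal form yields diagonal entries (1,1,1,1,1,1,1,1).

Computing H_k = (kernel of ∂_k) / (image of ∂_{k+1}):

  H_0: rank C_0 − rank ∂_1 = 9 − 8 = 1, and the invariant factors of ∂_1 are all 1, so H_0 = Z.
  H_1: rank ker ∂_1 − rank ∂_2 = (12 − 8) − 0 = 4, and there is no ∂_2, so H_1 = Z^4.

As a check, the Euler characteristic is 9 − 12 = -3, which agrees with 1 − 4 = -3.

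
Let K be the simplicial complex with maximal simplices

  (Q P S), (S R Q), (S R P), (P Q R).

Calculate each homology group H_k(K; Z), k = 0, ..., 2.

Fix the vertex order P < Q < R < S and write every simplex with vertices in increasing order. Then dim K = 2 and the simplices of K are:

  0-simplices (4): P, Q, R, S
  1-simplices (6): PQ, PR, PS, QR, QS, RS
  2-simplices (4): PQR, PQS, PRS, QRS

giving chain groups C_0 ≅ Z^4, C_1 ≅ Z^6, C_2 ≅ Z^4.

The boundary map ∂_1: C_1 → C_0 is given by ∂[p,q] = [q] − [p]. For instance
  ∂PQ = Q − P.
The 4×6 boundary matrix has rank 3 and Smith normal form diag(1,1,1).

The boundary map ∂_2: C_2 → C_1 acts by ∂[p,q,r] = [q,r] − [p,r] + [p,q]. For instance
  ∂PRS = RS − PS + PR,
  ∂PQS = QS − PS + PQ.
As a 6×4 matrix over Z this has rank 3, with invariant factors (1,1,1).

Computing H_k = (kernel of ∂_k) / (image of ∂_{k+1}):

  H_0: rank C_0 − rank ∂_1 = 4 − 3 = 1, and the invariant factors of ∂_1 are all 1, so H_0 ≅ Z.
  H_1: rank ker ∂_1 − rank ∂_2 = (6 − 3) − 3 = 0, and the invariant factors of ∂_2 are all 1, so H_1 ≅ 0.
  H_2: rank ker ∂_2 − rank ∂_3 = (4 − 3) − 0 = 1, and there is no ∂_3, so H_2 ≅ Z.

As a check, the Euler characteristic is 4 − 6 + 4 = 2, which agrees with 1 − 0 + 1 = 2.

H_0 = Z,  H_1 = 0,  H_2 = Z.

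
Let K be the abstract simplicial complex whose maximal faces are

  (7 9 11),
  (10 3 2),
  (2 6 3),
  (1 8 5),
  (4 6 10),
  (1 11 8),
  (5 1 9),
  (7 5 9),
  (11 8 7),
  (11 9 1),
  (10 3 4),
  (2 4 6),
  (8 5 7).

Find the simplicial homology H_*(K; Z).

H_0 = Z^2,  H_1 = Z,  H_2 = Z.

Fix the vertex order 1 < 2 < 3 < 4 < 5 < 6 < 7 < 8 < 9 < 10 < 11 and write every simplex with vertices in increasing order. Then dim K = 2 and the simplices of K are:

  0-simplices (11): [1], [2], [3], [4], [5], [6], [7], [8], [9], [10], [11]
  1-simplices (22): [1,5], [1,8], [1,9], [1,11], [2,3], [2,4], [2,6], [2,10], [3,4], [3,6], [3,10], [4,6], [4,10], [5,7], [5,8], [5,9], [6,10], [7,8], [7,9], [7,11], [8,11], [9,11]
  2-simplices (13): [1,5,8], [1,5,9], [1,8,11], [1,9,11], [2,3,6], [2,3,10], [2,4,6], [3,4,10], [4,6,10], [5,7,8], [5,7,9], [7,8,11], [7,9,11]

giving chain groups C_0 ≅ Z^11, C_1 ≅ Z^22, C_2 ≅ Z^13.

The boundary map ∂_1: C_1 → C_0 is given by ∂[p,q] = [q] − [p].
This gives a 11×22 integer matrix of rank 9; reducing to Smith normal form yields diagonal entries (1,1,1,1,1,1,1,1,1).

The boundary map ∂_2: C_2 → C_1 sends each 2-simplex [p,q,r] to [q,r] − [p,r] + [p,q]. For instance
  ∂[1,5,9] = [5,9] − [1,9] + [1,5],
  ∂[7,8,11] = [8,11] − [7,11] + [7,8].
As a 22×13 matrix over Z this has rank 12, with invariant factors (1,1,1,1,1,1,1,1,1,1,1,1).

Now H_k = ker ∂_k / im ∂_{k+1}, so:

  H_0: rank C_0 − rank ∂_1 = 11 − 9 = 2, and the invariant factors of ∂_1 are all 1, so H_0 = Z^2.
  H_1: rank ker ∂_1 − rank ∂_2 = (22 − 9) − 12 = 1, and the invariant factors of ∂_2 are all 1, so H_1 = Z.
  H_2: rank ker ∂_2 − rank ∂_3 = (13 − 12) − 0 = 1, and there is no ∂_3, so H_2 = Z.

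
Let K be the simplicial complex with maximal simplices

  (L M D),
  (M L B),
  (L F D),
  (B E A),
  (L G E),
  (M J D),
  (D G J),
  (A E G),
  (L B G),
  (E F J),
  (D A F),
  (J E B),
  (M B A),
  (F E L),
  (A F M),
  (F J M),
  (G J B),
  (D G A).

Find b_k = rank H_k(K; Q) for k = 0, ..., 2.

Fix the vertex order A < B < D < E < F < G < J < L < M and write every simplex with vertices in increasing order. Then dim K = 2 and the simplices of K are:

  0-simplices (9): A, B, D, E, F, G, J, L, M
  1-simplices (27): AB, AD, AE, AF, AG, AM, BE, BG, BJ, BL, BM, DF, DG, DJ, DL, DM, EF, EG, EJ, EL, FJ, FL, FM, GJ, GL, JM, LM
  2-simplices (18): ABE, ABM, ADF, ADG, AEG, AFM, BEJ, BGJ, BGL, BLM, DFL, DGJ, DJM, DLM, EFJ, EFL, EGL, FJM

Hence C_0 ≅ Z^9, C_1 ≅ Z^27, C_2 ≅ Z^18.

Boundary ∂_1: C_1 → C_0 sends each edge [p,q] (with p < q) to q − p.
The 9×27 boundary matrix has rank 8 and Smith normal form diag(1,1,1,1,1,1,1,1).

Boundary ∂_2: C_2 → C_1 acts by ∂[p,q,r] = [q,r] − [p,r] + [p,q]. For instance
  ∂EFJ = FJ − EJ + EF,
  ∂ADG = DG − AG + AD.
The resulting 27×18 matrix has rank 18, and its Smith normal form has invariant factors (1,1,1,1,1,1,1,1,1,1,1,1,1,1,1,1,1,2).

Reading off H_k = ker ∂_k / im ∂_{k+1}:

  H_0: rank C_0 − rank ∂_1 = 9 − 8 = 1, and the invariant factors of ∂_1 are all 1, so H_0 ≅ Z.
  H_1: rank ker ∂_1 − rank ∂_2 = (27 − 8) − 18 = 1, and ∂_2 has invariant factor 2 > 1, so H_1 ≅ Z ⊕ Z_2.
  H_2: rank ker ∂_2 − rank ∂_3 = (18 − 18) − 0 = 0, and there is no ∂_3, so H_2 ≅ 0.

As a check, the Euler characteristic is 9 − 27 + 18 = 0, which agrees with 1 − 1 + 0 = 0.

Hence the Betti numbers are b_0 = 1, b_1 = 1, b_2 = 0.

b_0 = 1, b_1 = 1, b_2 = 0.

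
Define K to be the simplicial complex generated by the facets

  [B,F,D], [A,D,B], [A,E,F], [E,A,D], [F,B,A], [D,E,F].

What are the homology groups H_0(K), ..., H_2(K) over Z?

Fix the vertex order A < B < D < E < F and write every simplex with vertices in increasing order. Then dim K = 2 and the simplices of K are:

  0-simplices (5): A, B, D, E, F
  1-simplices (9): AB, AD, AE, AF, BD, BF, DE, DF, EF
  2-simplices (6): ABD, ABF, ADE, AEF, BDF, DEF

giving chain groups C_0 ≅ Z^5, C_1 ≅ Z^9, C_2 ≅ Z^6.

The boundary map ∂_1: C_1 → C_0 is given by ∂[p,q] = [q] − [p]. For instance
  ∂DE = E − D.
The 5×9 boundary matrix has rank 4 and Smith normal form diag(1,1,1,1).

Boundary ∂_2: C_2 → C_1 acts by ∂[p,q,r] = [q,r] − [p,r] + [p,q]. For instance
  ∂AEF = EF − AF + AE,
  ∂ADE = DE − AE + AD.
This gives a 9×6 integer matrix of rank 5; reducing to Smith normal form yields diagonal entries (1,1,1,1,1).

Computing H_k = (kernel of ∂_k) / (image of ∂_{k+1}):

  H_0: rank C_0 − rank ∂_1 = 5 − 4 = 1, and the invariant factors of ∂_1 are all 1, so H_0 ≅ Z.
  H_1: rank ker ∂_1 − rank ∂_2 = (9 − 4) − 5 = 0, and the invariant factors of ∂_2 are all 1, so H_1 ≅ 0.
  H_2: rank ker ∂_2 − rank ∂_3 = (6 − 5) − 0 = 1, and there is no ∂_3, so H_2 ≅ Z.

H_0 = Z,  H_1 = 0,  H_2 = Z.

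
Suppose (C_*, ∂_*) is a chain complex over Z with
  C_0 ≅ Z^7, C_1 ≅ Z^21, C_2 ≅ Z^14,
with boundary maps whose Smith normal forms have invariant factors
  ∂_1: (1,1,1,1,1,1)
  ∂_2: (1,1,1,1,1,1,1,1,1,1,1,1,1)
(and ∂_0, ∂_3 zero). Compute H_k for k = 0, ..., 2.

H_0 ≅ Z,  H_1 ≅ Z^2,  H_2 ≅ Z.

H_0: b_0 = 7 − 0 − 6 = 1; torsion from ∂_1 factors > 1: none. So H_0 ≅ Z.
H_1: b_1 = 21 − 6 − 13 = 2; torsion from ∂_2 factors > 1: none. So H_1 ≅ Z^2.
H_2: b_2 = 14 − 13 − 0 = 1; torsion from ∂_3 factors > 1: none. So H_2 ≅ Z.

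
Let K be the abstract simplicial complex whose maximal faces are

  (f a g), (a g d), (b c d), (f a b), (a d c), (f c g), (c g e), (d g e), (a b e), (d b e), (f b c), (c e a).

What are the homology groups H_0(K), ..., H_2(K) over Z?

Order the vertices as a < b < c < d < e < f < g. Listing each simplex with vertices in this order, K has dimension 2 with simplices:

  0-simplices (7): a, b, c, d, e, f, g
  1-simplices (18): ab, ac, ad, ae, af, ag, bc, bd, be, bf, cd, ce, cf, cg, de, dg, eg, fg
  2-simplices (12): abe, abf, acd, ace, adg, afg, bcd, bcf, bde, ceg, cfg, deg

so the chain groups are C_0 ≅ Z^7, C_1 ≅ Z^18, C_2 ≅ Z^12.

∂_1: C_1 → C_0 maps an edge to its endpoints' difference, ∂[p,q] = q − p. For instance
  ∂ac = c − a.
This gives a 7×18 integer matrix of rank 6; reducing to Smith normal form yields diagonal entries (1,1,1,1,1,1).

∂_2: C_2 → C_1 maps a triangle to the signed sum of its edges. For instance
  ∂afg = fg − ag + af,
  ∂ceg = eg − cg + ce.
This gives a 18×12 integer matrix of rank 12; reducing to Smith normal form yields diagonal entries (1,1,1,1,1,1,1,1,1,1,1,2).

Now H_k = ker ∂_k / im ∂_{k+1}, so:

  H_0: rank C_0 − rank ∂_1 = 7 − 6 = 1, and the invariant factors of ∂_1 are all 1, so H_0 = Z.
  H_1: rank ker ∂_1 − rank ∂_2 = (18 − 6) − 12 = 0, and ∂_2 has invariant factor 2 > 1, so H_1 = Z/2.
  H_2: rank ker ∂_2 − rank ∂_3 = (12 − 12) − 0 = 0, and there is no ∂_3, so H_2 = 0.

H_0 = Z,  H_1 = Z/2,  H_2 = 0.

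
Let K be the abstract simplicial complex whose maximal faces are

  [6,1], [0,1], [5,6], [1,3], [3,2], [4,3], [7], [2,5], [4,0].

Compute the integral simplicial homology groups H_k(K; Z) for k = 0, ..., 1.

Take the total order 0 < 1 < 2 < 3 < 4 < 5 < 6 < 7 on the vertex set. Then K (dimension 1) consists of the simplices:

  0-simplices (8): [0], [1], [2], [3], [4], [5], [6], [7]
  1-simplices (8): [0,1], [0,4], [1,3], [1,6], [2,3], [2,5], [3,4], [5,6]

giving chain groups C_0 ≅ Z^8, C_1 ≅ Z^8.

∂_1: C_1 → C_0 sends each edge [p,q] (with p < q) to q − p.
The resulting 8×8 matrix has rank 6, and its Smith normal form has invariant factors (1,1,1,1,1,1).

Reading off H_k = ker ∂_k / im ∂_{k+1}:

  H_0: rank C_0 − rank ∂_1 = 8 − 6 = 2, and the invariant factors of ∂_1 are all 1, so H_0 = Z^2.
  H_1: rank ker ∂_1 − rank ∂_2 = (8 − 6) − 0 = 2, and there is no ∂_2, so H_1 = Z^2.

H_0 = Z^2,  H_1 = Z^2.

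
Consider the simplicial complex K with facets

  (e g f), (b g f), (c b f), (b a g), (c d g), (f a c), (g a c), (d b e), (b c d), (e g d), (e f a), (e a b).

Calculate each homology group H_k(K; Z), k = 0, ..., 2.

H_0 ≅ Z,  H_1 ≅ Z/2,  H_2 = 0.

Fix the vertex order a < b < c < d < e < f < g and write every simplex with vertices in increasing order. Then dim K = 2 and the simplices of K are:

  0-simplices (7): a, b, c, d, e, f, g
  1-simplices (18): ab, ac, ae, af, ag, bc, bd, be, bf, bg, cd, cf, cg, de, dg, ef, eg, fg
  2-simplices (12): abe, abg, acf, acg, aef, bcd, bcf, bde, bfg, cdg, deg, efg

giving chain groups C_0 ≅ Z^7, C_1 ≅ Z^18, C_2 ≅ Z^12.

Boundary ∂_1: C_1 → C_0 is given by ∂[p,q] = [q] − [p].
The 7×18 boundary matrix has rank 6 and Smith normal form diag(1,1,1,1,1,1).

∂_2: C_2 → C_1 maps a triangle to the signed sum of its edges. For instance
  ∂acf = cf − af + ac,
  ∂deg = eg − dg + de.
As a 18×12 matrix over Z this has rank 12, with invariant factors (1,1,1,1,1,1,1,1,1,1,1,2).

Reading off H_k = ker ∂_k / im ∂_{k+1}:

  H_0: rank C_0 − rank ∂_1 = 7 − 6 = 1, and the invariant factors of ∂_1 are all 1, so H_0 = Z.
  H_1: rank ker ∂_1 − rank ∂_2 = (18 − 6) − 12 = 0, and ∂_2 has invariant factor 2 > 1, so H_1 = Z/2.
  H_2: rank ker ∂_2 − rank ∂_3 = (12 − 12) − 0 = 0, and there is no ∂_3, so H_2 = 0.

As a check, the Euler characteristic is 7 − 18 + 12 = 1, which agrees with 1 − 0 + 0 = 1.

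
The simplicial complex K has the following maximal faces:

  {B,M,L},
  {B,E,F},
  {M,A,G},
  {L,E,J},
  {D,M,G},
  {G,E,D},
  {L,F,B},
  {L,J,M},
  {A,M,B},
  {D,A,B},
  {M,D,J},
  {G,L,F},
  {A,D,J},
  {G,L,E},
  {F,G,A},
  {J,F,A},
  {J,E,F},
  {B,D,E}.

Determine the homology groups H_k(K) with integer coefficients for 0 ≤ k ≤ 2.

H_0 ≅ Z,  H_1 ≅ Z ⊕ Z/2Z,  H_2 = 0.

Fix the vertex order A < B < D < E < F < G < J < L < M and write every simplex with vertices in increasing order. Then dim K = 2 and the simplices of K are:

  0-simplices (9): A, B, D, E, F, G, J, L, M
  1-simplices (27): AB, AD, AF, AG, AJ, AM, BD, BE, BF, BL, BM, DE, DG, DJ, DM, EF, EG, EJ, EL, FG, FJ, FL, GL, GM, JL, JM, LM
  2-simplices (18): ABD, ABM, ADJ, AFG, AFJ, AGM, BDE, BEF, BFL, BLM, DEG, DGM, DJM, EFJ, EGL, EJL, FGL, JLM

so the chain groups are C_0 ≅ Z^9, C_1 ≅ Z^27, C_2 ≅ Z^18.

Boundary ∂_1: C_1 → C_0 is given by ∂[p,q] = [q] − [p]. For instance
  ∂BF = F − B.
The 9×27 boundary matrix has rank 8 and Smith normal form diag(1,1,1,1,1,1,1,1).

Boundary ∂_2: C_2 → C_1 sends each 2-simplex [p,q,r] to [q,r] − [p,r] + [p,q]. For instance
  ∂DEG = EG − DG + DE,
  ∂ABD = BD − AD + AB.
The 27×18 boundary matrix has rank 18 and Smith normal form diag(1,1,1,1,1,1,1,1,1,1,1,1,1,1,1,1,1,2).

Computing H_k = (kernel of ∂_k) / (image of ∂_{k+1}):

  H_0: rank C_0 − rank ∂_1 = 9 − 8 = 1, and the invariant factors of ∂_1 are all 1, so H_0 ≅ Z.
  H_1: rank ker ∂_1 − rank ∂_2 = (27 − 8) − 18 = 1, and ∂_2 has invariant factor 2 > 1, so H_1 ≅ Z ⊕ Z/2Z.
  H_2: rank ker ∂_2 − rank ∂_3 = (18 − 18) − 0 = 0, and there is no ∂_3, so H_2 ≅ 0.

As a check, the Euler characteristic is 9 − 27 + 18 = 0, which agrees with 1 − 1 + 0 = 0.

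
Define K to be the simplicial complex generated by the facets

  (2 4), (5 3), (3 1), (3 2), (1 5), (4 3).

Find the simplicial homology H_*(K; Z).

H_0 ≅ Z,  H_1 ≅ Z^2.

K has 5 vertices, 6 edges.
rank ∂_0 = 0, rank ∂_1 = 4 ⇒ b_0 = 5 − 0 − 4 = 1; all invariant factors of ∂_1 are 1 so no torsion. So H_0 = Z.
rank ∂_1 = 4, rank ∂_2 = 0 ⇒ b_1 = 6 − 4 − 0 = 2. So H_1 = Z^2.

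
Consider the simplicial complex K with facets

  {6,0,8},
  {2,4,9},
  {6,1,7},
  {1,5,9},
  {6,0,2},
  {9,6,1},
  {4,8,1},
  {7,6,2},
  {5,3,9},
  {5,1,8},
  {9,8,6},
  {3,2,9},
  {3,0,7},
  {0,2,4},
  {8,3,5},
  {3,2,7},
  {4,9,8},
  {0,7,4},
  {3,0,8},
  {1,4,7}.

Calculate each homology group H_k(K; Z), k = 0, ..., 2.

Take the total order 0 < 1 < 2 < 3 < 4 < 5 < 6 < 7 < 8 < 9 on the vertex set. Then K (dimension 2) consists of the simplices:

  0-simplices (10): [0], [1], [2], [3], [4], [5], [6], [7], [8], [9]
  1-simplices (30): (30 of them)
  2-simplices (20): (20 of them)

so the chain groups are C_0 ≅ Z^10, C_1 ≅ Z^30, C_2 ≅ Z^20.

Boundary ∂_1: C_1 → C_0 maps an edge to its endpoints' difference, ∂[p,q] = q − p.
The resulting 10×30 matrix has rank 9, and its Smith normal form has invariant factors (1,1,1,1,1,1,1,1,1).

Boundary ∂_2: C_2 → C_1 sends each 2-simplex [p,q,r] to [q,r] − [p,r] + [p,q]. For instance
  ∂[1,4,8] = [4,8] − [1,8] + [1,4],
  ∂[2,3,9] = [3,9] − [2,9] + [2,3].
This gives a 30×20 integer matrix of rank 20; reducing to Smith normal form yields diagonal entries (1,1,1,1,1,1,1,1,1,1,1,1,1,1,1,1,1,1,1,2).

Now H_k = ker ∂_k / im ∂_{k+1}, so:

  H_0: rank C_0 − rank ∂_1 = 10 − 9 = 1, and the invariant factors of ∂_1 are all 1, so H_0 = Z.
  H_1: rank ker ∂_1 − rank ∂_2 = (30 − 9) − 20 = 1, and ∂_2 has invariant factor 2 > 1, so H_1 = Z ⊕ Z_2.
  H_2: rank ker ∂_2 − rank ∂_3 = (20 − 20) − 0 = 0, and there is no ∂_3, so H_2 = 0.

H_0 ≅ Z,  H_1 ≅ Z ⊕ Z_2,  H_2 = 0.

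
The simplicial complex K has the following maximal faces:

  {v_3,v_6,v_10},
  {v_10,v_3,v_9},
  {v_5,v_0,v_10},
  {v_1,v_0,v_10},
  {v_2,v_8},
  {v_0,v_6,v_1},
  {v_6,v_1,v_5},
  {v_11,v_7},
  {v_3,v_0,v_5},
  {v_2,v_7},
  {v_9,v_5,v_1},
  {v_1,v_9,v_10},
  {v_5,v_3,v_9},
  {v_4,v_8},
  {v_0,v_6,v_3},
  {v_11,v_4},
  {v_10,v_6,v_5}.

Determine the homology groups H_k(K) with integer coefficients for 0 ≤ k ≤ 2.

Order the vertices as v_0 < v_1 < v_2 < v_3 < v_4 < v_5 < v_6 < v_7 < v_8 < v_9 < v_10 < v_11. Listing each simplex with vertices in this order, K has dimension 2 with simplices:

  0-simplices (12): [v_0], [v_1], [v_2], [v_3], [v_4], [v_5], [v_6], [v_7], [v_8], [v_9], [v_10], [v_11]
  1-simplices (23): (23 of them)
  2-simplices (12): (12 of them)

giving chain groups C_0 ≅ Z^12, C_1 ≅ Z^23, C_2 ≅ Z^12.

Boundary ∂_1: C_1 → C_0 maps an edge to its endpoints' difference, ∂[p,q] = q − p.
As a 12×23 matrix over Z this has rank 10, with invariant factors (1,1,1,1,1,1,1,1,1,1).

Boundary ∂_2: C_2 → C_1 acts by ∂[p,q,r] = [q,r] − [p,r] + [p,q]. For instance
  ∂[v_5,v_6,v_10] = [v_6,v_10] − [v_5,v_10] + [v_5,v_6],
  ∂[v_0,v_1,v_6] = [v_1,v_6] − [v_0,v_6] + [v_0,v_1].
The 23×12 boundary matrix has rank 12 and Smith normal form diag(1,1,1,1,1,1,1,1,1,1,1,2).

Computing H_k = (kernel of ∂_k) / (image of ∂_{k+1}):

  H_0: rank C_0 − rank ∂_1 = 12 − 10 = 2, and the invariant factors of ∂_1 are all 1, so H_0 = Z^2.
  H_1: rank ker ∂_1 − rank ∂_2 = (23 − 10) − 12 = 1, and ∂_2 has invariant factor 2 > 1, so H_1 = Z ⊕ Z/2Z.
  H_2: rank ker ∂_2 − rank ∂_3 = (12 − 12) − 0 = 0, and there is no ∂_3, so H_2 = 0.

As a check, the Euler characteristic is 12 − 23 + 12 = 1, which agrees with 2 − 1 + 0 = 1.

H_0 ≅ Z^2,  H_1 ≅ Z ⊕ Z/2Z,  H_2 = 0.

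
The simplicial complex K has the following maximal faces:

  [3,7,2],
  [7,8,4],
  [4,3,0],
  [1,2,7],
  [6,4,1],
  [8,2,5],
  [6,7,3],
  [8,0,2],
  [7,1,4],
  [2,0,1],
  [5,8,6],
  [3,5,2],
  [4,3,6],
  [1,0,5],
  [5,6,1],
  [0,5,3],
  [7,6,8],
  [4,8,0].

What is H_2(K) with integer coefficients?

Fix the vertex order 0 < 1 < 2 < 3 < 4 < 5 < 6 < 7 < 8 and write every simplex with vertices in increasing order. Then dim K = 2 and the simplices of K are:

  0-simplices (9): [0], [1], [2], [3], [4], [5], [6], [7], [8]
  1-simplices (27): (27 of them)
  2-simplices (18): [0,1,2], [0,1,5], [0,2,8], [0,3,4], [0,3,5], [0,4,8], [1,2,7], [1,4,6], [1,4,7], [1,5,6], [2,3,5], [2,3,7], [2,5,8], [3,4,6], [3,6,7], [4,7,8], [5,6,8], [6,7,8]

Hence C_0 ≅ Z^9, C_1 ≅ Z^27, C_2 ≅ Z^18.

The boundary map ∂_1: C_1 → C_0 maps an edge to its endpoints' difference, ∂[p,q] = q − p.
As a 9×27 matrix over Z this has rank 8, with invariant factors (1,1,1,1,1,1,1,1).

∂_2: C_2 → C_1 sends each 2-simplex [p,q,r] to [q,r] − [p,r] + [p,q]. For instance
  ∂[4,7,8] = [7,8] − [4,8] + [4,7],
  ∂[3,6,7] = [6,7] − [3,7] + [3,6].
The 27×18 boundary matrix has rank 18 and Smith normal form diag(1,1,1,1,1,1,1,1,1,1,1,1,1,1,1,1,1,2).

Computing H_k = (kernel of ∂_k) / (image of ∂_{k+1}):

  H_2: rank ker ∂_2 − rank ∂_3 = (18 − 18) − 0 = 0, and there is no ∂_3, so H_2 = 0.

(K is a triangulation of the Klein bottle.)

H_2 ≅ 0.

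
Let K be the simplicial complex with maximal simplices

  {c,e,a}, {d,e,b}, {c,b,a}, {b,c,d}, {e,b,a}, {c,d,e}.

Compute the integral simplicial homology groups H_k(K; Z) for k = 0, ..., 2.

H_0 ≅ Z,  H_1 = 0,  H_2 ≅ Z.

We work with the vertex ordering a < b < c < d < e. The simplices of K, each written with vertices in increasing order, are:

  0-simplices (5): a, b, c, d, e
  1-simplices (9): ab, ac, ae, bc, bd, be, cd, ce, de
  2-simplices (6): abc, abe, ace, bcd, bde, cde

giving chain groups C_0 ≅ Z^5, C_1 ≅ Z^9, C_2 ≅ Z^6.

The boundary map ∂_1: C_1 → C_0 is given by ∂[p,q] = [q] − [p]. For instance
  ∂cd = d − c.
The resulting 5×9 matrix has rank 4, and its Smith normal form has invariant factors (1,1,1,1).

The boundary map ∂_2: C_2 → C_1 acts by ∂[p,q,r] = [q,r] − [p,r] + [p,q]. For instance
  ∂abe = be − ae + ab,
  ∂ace = ce − ae + ac.
The 9×6 boundary matrix has rank 5 and Smith normal form diag(1,1,1,1,1).

Computing H_k = (kernel of ∂_k) / (image of ∂_{k+1}):

  H_0: rank C_0 − rank ∂_1 = 5 − 4 = 1, and the invariant factors of ∂_1 are all 1, so H_0 ≅ Z.
  H_1: rank ker ∂_1 − rank ∂_2 = (9 − 4) − 5 = 0, and the invariant factors of ∂_2 are all 1, so H_1 ≅ 0.
  H_2: rank ker ∂_2 − rank ∂_3 = (6 − 5) − 0 = 1, and there is no ∂_3, so H_2 ≅ Z.

As a check, the Euler characteristic is 5 − 9 + 6 = 2, which agrees with 1 − 0 + 1 = 2.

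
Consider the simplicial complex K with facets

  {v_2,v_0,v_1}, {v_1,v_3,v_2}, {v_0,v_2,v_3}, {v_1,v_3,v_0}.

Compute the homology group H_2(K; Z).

We work with the vertex ordering v_0 < v_1 < v_2 < v_3. The simplices of K, each written with vertices in increasing order, are:

  0-simplices (4): [v_0], [v_1], [v_2], [v_3]
  1-simplices (6): [v_0,v_1], [v_0,v_2], [v_0,v_3], [v_1,v_2], [v_1,v_3], [v_2,v_3]
  2-simplices (4): [v_0,v_1,v_2], [v_0,v_1,v_3], [v_0,v_2,v_3], [v_1,v_2,v_3]

Hence C_0 ≅ Z^4, C_1 ≅ Z^6, C_2 ≅ Z^4.

∂_1: C_1 → C_0 maps an edge to its endpoints' difference, ∂[p,q] = q − p. For instance
  ∂[v_2,v_3] = [v_3] − [v_2].
The resulting 4×6 matrix has rank 3, and its Smith normal form has invariant factors (1,1,1).

∂_2: C_2 → C_1 sends each 2-simplex [p,q,r] to [q,r] − [p,r] + [p,q]. For instance
  ∂[v_0,v_2,v_3] = [v_2,v_3] − [v_0,v_3] + [v_0,v_2],
  ∂[v_0,v_1,v_3] = [v_1,v_3] − [v_0,v_3] + [v_0,v_1].
The 6×4 boundary matrix has rank 3 and Smith normal form diag(1,1,1).

From H_k ≅ ker(∂_k) / im(∂_{k+1}) we obtain:

  H_2: rank ker ∂_2 − rank ∂_3 = (4 − 3) − 0 = 1, and there is no ∂_3, so H_2 ≅ Z.

H_2 = Z.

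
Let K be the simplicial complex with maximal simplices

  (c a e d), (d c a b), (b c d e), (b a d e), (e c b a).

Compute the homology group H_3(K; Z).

H_3 ≅ Z.

K has 5 vertices, 10 edges, 10 triangles, 5 3-simplices.
rank ∂_3 = 4, rank ∂_4 = 0 ⇒ b_3 = 5 − 4 − 0 = 1. So H_3 ≅ Z.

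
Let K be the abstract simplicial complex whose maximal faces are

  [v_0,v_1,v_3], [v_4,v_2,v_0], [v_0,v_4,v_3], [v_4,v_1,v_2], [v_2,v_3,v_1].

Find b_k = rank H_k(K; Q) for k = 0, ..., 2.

We work with the vertex ordering v_0 < v_1 < v_2 < v_3 < v_4. The simplices of K, each written with vertices in increasing order, are:

  0-simplices (5): [v_0], [v_1], [v_2], [v_3], [v_4]
  1-simplices (10): [v_0,v_1], [v_0,v_2], [v_0,v_3], [v_0,v_4], [v_1,v_2], [v_1,v_3], [v_1,v_4], [v_2,v_3], [v_2,v_4], [v_3,v_4]
  2-simplices (5): [v_0,v_1,v_3], [v_0,v_2,v_4], [v_0,v_3,v_4], [v_1,v_2,v_3], [v_1,v_2,v_4]

so the chain groups are C_0 ≅ Z^5, C_1 ≅ Z^10, C_2 ≅ Z^5.

∂_1: C_1 → C_0 sends each edge [p,q] (with p < q) to q − p. For instance
  ∂[v_0,v_1] = [v_1] − [v_0].
This gives a 5×10 integer matrix of rank 4; reducing to Smith normal form yields diagonal entries (1,1,1,1).

∂_2: C_2 → C_1 acts by ∂[p,q,r] = [q,r] − [p,r] + [p,q]. For instance
  ∂[v_0,v_3,v_4] = [v_3,v_4] − [v_0,v_4] + [v_0,v_3],
  ∂[v_0,v_2,v_4] = [v_2,v_4] − [v_0,v_4] + [v_0,v_2].
As a 10×5 matrix over Z this has rank 5, with invariant factors (1,1,1,1,1).

Now H_k = ker ∂_k / im ∂_{k+1}, so:

  H_0: rank C_0 − rank ∂_1 = 5 − 4 = 1, and the invariant factors of ∂_1 are all 1, so H_0 = Z.
  H_1: rank ker ∂_1 − rank ∂_2 = (10 − 4) − 5 = 1, and the invariant factors of ∂_2 are all 1, so H_1 = Z.
  H_2: rank ker ∂_2 − rank ∂_3 = (5 − 5) − 0 = 0, and there is no ∂_3, so H_2 = 0.

As a check, the Euler characteristic is 5 − 10 + 5 = 0, which agrees with 1 − 1 + 0 = 0.

Hence the Betti numbers are b_0 = 1, b_1 = 1, b_2 = 0.

b_0 = 1, b_1 = 1, b_2 = 0.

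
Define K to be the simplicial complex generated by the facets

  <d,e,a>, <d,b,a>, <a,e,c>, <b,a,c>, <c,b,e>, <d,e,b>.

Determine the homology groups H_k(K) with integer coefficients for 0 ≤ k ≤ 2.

H_0 ≅ Z,  H_1 = 0,  H_2 ≅ Z.

We work with the vertex ordering a < b < c < d < e. The simplices of K, each written with vertices in increasing order, are:

  0-simplices (5): a, b, c, d, e
  1-simplices (9): ab, ac, ad, ae, bc, bd, be, ce, de
  2-simplices (6): abc, abd, ace, ade, bce, bde

giving chain groups C_0 ≅ Z^5, C_1 ≅ Z^9, C_2 ≅ Z^6.

The boundary map ∂_1: C_1 → C_0 is given by ∂[p,q] = [q] − [p]. For instance
  ∂ad = d − a.
The resulting 5×9 matrix has rank 4, and its Smith normal form has invariant factors (1,1,1,1).

Boundary ∂_2: C_2 → C_1 sends each 2-simplex [p,q,r] to [q,r] − [p,r] + [p,q]. For instance
  ∂bde = de − be + bd,
  ∂ace = ce − ae + ac.
This gives a 9×6 integer matrix of rank 5; reducing to Smith normal form yields diagonal entries (1,1,1,1,1).

Computing H_k = (kernel of ∂_k) / (image of ∂_{k+1}):

  H_0: rank C_0 − rank ∂_1 = 5 − 4 = 1, and the invariant factors of ∂_1 are all 1, so H_0 ≅ Z.
  H_1: rank ker ∂_1 − rank ∂_2 = (9 − 4) − 5 = 0, and the invariant factors of ∂_2 are all 1, so H_1 ≅ 0.
  H_2: rank ker ∂_2 − rank ∂_3 = (6 − 5) − 0 = 1, and there is no ∂_3, so H_2 ≅ Z.

As a check, the Euler characteristic is 5 − 9 + 6 = 2, which agrees with 1 − 0 + 1 = 2.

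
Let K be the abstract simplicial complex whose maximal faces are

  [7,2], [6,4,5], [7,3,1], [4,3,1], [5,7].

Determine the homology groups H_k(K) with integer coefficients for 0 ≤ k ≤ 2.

Order the vertices as 1 < 2 < 3 < 4 < 5 < 6 < 7. Listing each simplex with vertices in this order, K has dimension 2 with simplices:

  0-simplices (7): [1], [2], [3], [4], [5], [6], [7]
  1-simplices (10): [1,3], [1,4], [1,7], [2,7], [3,4], [3,7], [4,5], [4,6], [5,6], [5,7]
  2-simplices (3): [1,3,4], [1,3,7], [4,5,6]

Hence C_0 ≅ Z^7, C_1 ≅ Z^10, C_2 ≅ Z^3.

The boundary map ∂_1: C_1 → C_0 sends each edge [p,q] (with p < q) to q − p. For instance
  ∂[5,7] = [7] − [5].
As a 7×10 matrix over Z this has rank 6, with invariant factors (1,1,1,1,1,1).

The boundary map ∂_2: C_2 → C_1 maps a triangle to the signed sum of its edges. For instance
  ∂[1,3,7] = [3,7] − [1,7] + [1,3],
  ∂[4,5,6] = [5,6] − [4,6] + [4,5].
The 10×3 boundary matrix has rank 3 and Smith normal form diag(1,1,1).

Now H_k = ker ∂_k / im ∂_{k+1}, so:

  H_0: rank C_0 − rank ∂_1 = 7 − 6 = 1, and the invariant factors of ∂_1 are all 1, so H_0 = Z.
  H_1: rank ker ∂_1 − rank ∂_2 = (10 − 6) − 3 = 1, and the invariant factors of ∂_2 are all 1, so H_1 = Z.
  H_2: rank ker ∂_2 − rank ∂_3 = (3 − 3) − 0 = 0, and there is no ∂_3, so H_2 = 0.

H_0 ≅ Z,  H_1 ≅ Z,  H_2 = 0.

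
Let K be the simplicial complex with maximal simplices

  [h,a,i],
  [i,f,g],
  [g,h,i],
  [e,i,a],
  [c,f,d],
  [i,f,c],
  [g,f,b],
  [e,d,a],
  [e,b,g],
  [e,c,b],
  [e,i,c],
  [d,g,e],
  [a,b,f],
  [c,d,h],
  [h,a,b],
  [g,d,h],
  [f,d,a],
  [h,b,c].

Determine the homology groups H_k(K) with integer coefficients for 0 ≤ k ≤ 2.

Fix the vertex order a < b < c < d < e < f < g < h < i and write every simplex with vertices in increasing order. Then dim K = 2 and the simplices of K are:

  0-simplices (9): a, b, c, d, e, f, g, h, i
  1-simplices (27): ab, ad, ae, af, ah, ai, bc, be, bf, bg, bh, cd, ce, cf, ch, ci, de, df, dg, dh, eg, ei, fg, fi, gh, gi, hi
  2-simplices (18): abf, abh, ade, adf, aei, ahi, bce, bch, beg, bfg, cdf, cdh, cei, cfi, deg, dgh, fgi, ghi

giving chain groups C_0 ≅ Z^9, C_1 ≅ Z^27, C_2 ≅ Z^18.

The boundary map ∂_1: C_1 → C_0 sends each edge [p,q] (with p < q) to q − p. For instance
  ∂dh = h − d.
The 9×27 boundary matrix has rank 8 and Smith normal form diag(1,1,1,1,1,1,1,1).

The boundary map ∂_2: C_2 → C_1 sends each 2-simplex [p,q,r] to [q,r] − [p,r] + [p,q]. For instance
  ∂abf = bf − af + ab,
  ∂deg = eg − dg + de.
The resulting 27×18 matrix has rank 17, and its Smith normal form has invariant factors (1,1,1,1,1,1,1,1,1,1,1,1,1,1,1,1,1).

Now H_k = ker ∂_k / im ∂_{k+1}, so:

  H_0: rank C_0 − rank ∂_1 = 9 − 8 = 1, and the invariant factors of ∂_1 are all 1, so H_0 ≅ Z.
  H_1: rank ker ∂_1 − rank ∂_2 = (27 − 8) − 17 = 2, and the invariant factors of ∂_2 are all 1, so H_1 ≅ Z^2.
  H_2: rank ker ∂_2 − rank ∂_3 = (18 − 17) − 0 = 1, and there is no ∂_3, so H_2 ≅ Z.

As a check, the Euler characteristic is 9 − 27 + 18 = 0, which agrees with 1 − 2 + 1 = 0.

H_0 ≅ Z,  H_1 ≅ Z^2,  H_2 ≅ Z.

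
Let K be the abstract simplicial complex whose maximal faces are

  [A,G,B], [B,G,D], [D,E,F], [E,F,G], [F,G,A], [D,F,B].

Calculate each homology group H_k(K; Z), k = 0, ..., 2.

We work with the vertex ordering A < B < D < E < F < G. The simplices of K, each written with vertices in increasing order, are:

  0-simplices (6): A, B, D, E, F, G
  1-simplices (12): AB, AF, AG, BD, BF, BG, DE, DF, DG, EF, EG, FG
  2-simplices (6): ABG, AFG, BDF, BDG, DEF, EFG

so the chain groups are C_0 ≅ Z^6, C_1 ≅ Z^12, C_2 ≅ Z^6.

∂_1: C_1 → C_0 sends each edge [p,q] (with p < q) to q − p. For instance
  ∂AG = G − A.
The resulting 6×12 matrix has rank 5, and its Smith normal form has invariant factors (1,1,1,1,1).

Boundary ∂_2: C_2 → C_1 acts by ∂[p,q,r] = [q,r] − [p,r] + [p,q]. For instance
  ∂DEF = EF − DF + DE,
  ∂ABG = BG − AG + AB.
The 12×6 boundary matrix has rank 6 and Smith normal form diag(1,1,1,1,1,1).

Computing H_k = (kernel of ∂_k) / (image of ∂_{k+1}):

  H_0: rank C_0 − rank ∂_1 = 6 − 5 = 1, and the invariant factors of ∂_1 are all 1, so H_0 = Z.
  H_1: rank ker ∂_1 − rank ∂_2 = (12 − 5) − 6 = 1, and the invariant factors of ∂_2 are all 1, so H_1 = Z.
  H_2: rank ker ∂_2 − rank ∂_3 = (6 − 6) − 0 = 0, and there is no ∂_3, so H_2 = 0.

As a check, the Euler characteristic is 6 − 12 + 6 = 0, which agrees with 1 − 1 + 0 = 0.

H_0 = Z,  H_1 = Z,  H_2 = 0.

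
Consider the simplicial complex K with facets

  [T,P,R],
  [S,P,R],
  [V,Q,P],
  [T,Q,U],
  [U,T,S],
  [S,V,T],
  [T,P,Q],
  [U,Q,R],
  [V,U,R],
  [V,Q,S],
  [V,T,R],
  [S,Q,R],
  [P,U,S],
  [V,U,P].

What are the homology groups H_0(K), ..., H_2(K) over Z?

H_0 = Z,  H_1 = Z^2,  H_2 = Z.

Order the vertices as P < Q < R < S < T < U < V. Listing each simplex with vertices in this order, K has dimension 2 with simplices:

  0-simplices (7): P, Q, R, S, T, U, V
  1-simplices (21): PQ, PR, PS, PT, PU, PV, QR, QS, QT, QU, QV, RS, RT, RU, RV, ST, SU, SV, TU, TV, UV
  2-simplices (14): PQT, PQV, PRS, PRT, PSU, PUV, QRS, QRU, QSV, QTU, RTV, RUV, STU, STV

Hence C_0 ≅ Z^7, C_1 ≅ Z^21, C_2 ≅ Z^14.

Boundary ∂_1: C_1 → C_0 maps an edge to its endpoints' difference, ∂[p,q] = q − p.
This gives a 7×21 integer matrix of rank 6; reducing to Smith normal form yields diagonal entries (1,1,1,1,1,1).

The boundary map ∂_2: C_2 → C_1 acts by ∂[p,q,r] = [q,r] − [p,r] + [p,q]. For instance
  ∂PRS = RS − PS + PR,
  ∂QSV = SV − QV + QS.
This gives a 21×14 integer matrix of rank 13; reducing to Smith normal form yields diagonal entries (1,1,1,1,1,1,1,1,1,1,1,1,1).

Computing H_k = (kernel of ∂_k) / (image of ∂_{k+1}):

  H_0: rank C_0 − rank ∂_1 = 7 − 6 = 1, and the invariant factors of ∂_1 are all 1, so H_0 ≅ Z.
  H_1: rank ker ∂_1 − rank ∂_2 = (21 − 6) − 13 = 2, and the invariant factors of ∂_2 are all 1, so H_1 ≅ Z^2.
  H_2: rank ker ∂_2 − rank ∂_3 = (14 − 13) − 0 = 1, and there is no ∂_3, so H_2 ≅ Z.

(K is a triangulation of the torus T^2.)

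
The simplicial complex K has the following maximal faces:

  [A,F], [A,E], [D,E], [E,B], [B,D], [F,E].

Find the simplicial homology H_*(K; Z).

K has 5 vertices, 6 edges.
rank ∂_0 = 0, rank ∂_1 = 4 ⇒ b_0 = 5 − 0 − 4 = 1; all invariant factors of ∂_1 are 1 so no torsion. So H_0 = Z.
rank ∂_1 = 4, rank ∂_2 = 0 ⇒ b_1 = 6 − 4 − 0 = 2. So H_1 = Z^2.

H_0 = Z,  H_1 = Z^2.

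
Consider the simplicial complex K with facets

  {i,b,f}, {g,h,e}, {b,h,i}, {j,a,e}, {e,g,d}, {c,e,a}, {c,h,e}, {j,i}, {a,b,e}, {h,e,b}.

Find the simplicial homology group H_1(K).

Take the total order a < b < c < d < e < f < g < h < i < j on the vertex set. Then K (dimension 2) consists of the simplices:

  0-simplices (10): a, b, c, d, e, f, g, h, i, j
  1-simplices (19): ab, ac, ae, aj, be, bf, bh, bi, ce, ch, de, dg, eg, eh, ej, fi, gh, hi, ij
  2-simplices (9): abe, ace, aej, beh, bfi, bhi, ceh, deg, egh

giving chain groups C_0 ≅ Z^10, C_1 ≅ Z^19, C_2 ≅ Z^9.

∂_1: C_1 → C_0 sends each edge [p,q] (with p < q) to q − p.
As a 10×19 matrix over Z this has rank 9, with invariant factors (1,1,1,1,1,1,1,1,1).

∂_2: C_2 → C_1 sends each 2-simplex [p,q,r] to [q,r] − [p,r] + [p,q]. For instance
  ∂aej = ej − aj + ae,
  ∂egh = gh − eh + eg.
This gives a 19×9 integer matrix of rank 9; reducing to Smith normal form yields diagonal entries (1,1,1,1,1,1,1,1,1).

Reading off H_k = ker ∂_k / im ∂_{k+1}:

  H_1: rank ker ∂_1 − rank ∂_2 = (19 − 9) − 9 = 1, and the invariant factors of ∂_2 are all 1, so H_1 ≅ Z.

H_1 ≅ Z.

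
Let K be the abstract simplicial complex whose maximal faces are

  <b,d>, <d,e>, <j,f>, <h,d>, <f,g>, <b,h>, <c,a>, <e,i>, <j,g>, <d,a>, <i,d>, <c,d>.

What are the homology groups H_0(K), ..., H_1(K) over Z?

H_0 = Z^2,  H_1 = Z^4.

Fix the vertex order a < b < c < d < e < f < g < h < i < j and write every simplex with vertices in increasing order. Then dim K = 1 and the simplices of K are:

  0-simplices (10): a, b, c, d, e, f, g, h, i, j
  1-simplices (12): ac, ad, bd, bh, cd, de, dh, di, ei, fg, fj, gj

Hence C_0 ≅ Z^10, C_1 ≅ Z^12.

Boundary ∂_1: C_1 → C_0 is given by ∂[p,q] = [q] − [p].
The 10×12 boundary matrix has rank 8 and Smith normal form diag(1,1,1,1,1,1,1,1).

From H_k ≅ ker(∂_k) / im(∂_{k+1}) we obtain:

  H_0: rank C_0 − rank ∂_1 = 10 − 8 = 2, and the invariant factors of ∂_1 are all 1, so H_0 = Z^2.
  H_1: rank ker ∂_1 − rank ∂_2 = (12 − 8) − 0 = 4, and there is no ∂_2, so H_1 = Z^4.

(K is a triangulation of the disjoint union of a wedge of 3 circles and the circle S^1.)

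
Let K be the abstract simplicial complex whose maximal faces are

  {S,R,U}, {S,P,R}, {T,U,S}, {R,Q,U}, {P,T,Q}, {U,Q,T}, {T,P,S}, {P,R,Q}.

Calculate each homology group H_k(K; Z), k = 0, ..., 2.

K has 6 vertices, 12 edges, 8 triangles.
rank ∂_0 = 0, rank ∂_1 = 5 ⇒ b_0 = 6 − 0 − 5 = 1; all invariant factors of ∂_1 are 1 so no torsion. So H_0 ≅ Z.
rank ∂_1 = 5, rank ∂_2 = 7 ⇒ b_1 = 12 − 5 − 7 = 0; all invariant factors of ∂_2 are 1 so no torsion. So H_1 ≅ 0.
rank ∂_2 = 7, rank ∂_3 = 0 ⇒ b_2 = 8 − 7 − 0 = 1. So H_2 ≅ Z.

H_0 = Z,  H_1 = 0,  H_2 = Z.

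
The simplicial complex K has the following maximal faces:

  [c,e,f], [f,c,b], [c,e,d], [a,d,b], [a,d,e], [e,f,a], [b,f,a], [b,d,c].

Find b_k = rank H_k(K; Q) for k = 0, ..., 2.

b_0 = 1, b_1 = 0, b_2 = 1.

Take the total order a < b < c < d < e < f on the vertex set. Then K (dimension 2) consists of the simplices:

  0-simplices (6): a, b, c, d, e, f
  1-simplices (12): ab, ad, ae, af, bc, bd, bf, cd, ce, cf, de, ef
  2-simplices (8): abd, abf, ade, aef, bcd, bcf, cde, cef

giving chain groups C_0 ≅ Z^6, C_1 ≅ Z^12, C_2 ≅ Z^8.

Boundary ∂_1: C_1 → C_0 maps an edge to its endpoints' difference, ∂[p,q] = q − p.
The 6×12 boundary matrix has rank 5 and Smith normal form diag(1,1,1,1,1).

The boundary map ∂_2: C_2 → C_1 acts by ∂[p,q,r] = [q,r] − [p,r] + [p,q]. For instance
  ∂cde = de − ce + cd,
  ∂aef = ef − af + ae.
As a 12×8 matrix over Z this has rank 7, with invariant factors (1,1,1,1,1,1,1).

Computing H_k = (kernel of ∂_k) / (image of ∂_{k+1}):

  H_0: rank C_0 − rank ∂_1 = 6 − 5 = 1, and the invariant factors of ∂_1 are all 1, so H_0 ≅ Z.
  H_1: rank ker ∂_1 − rank ∂_2 = (12 − 5) − 7 = 0, and the invariant factors of ∂_2 are all 1, so H_1 ≅ 0.
  H_2: rank ker ∂_2 − rank ∂_3 = (8 − 7) − 0 = 1, and there is no ∂_3, so H_2 ≅ Z.

(K is a triangulation of the 2-sphere S^2.)

Hence the Betti numbers are b_0 = 1, b_1 = 0, b_2 = 1.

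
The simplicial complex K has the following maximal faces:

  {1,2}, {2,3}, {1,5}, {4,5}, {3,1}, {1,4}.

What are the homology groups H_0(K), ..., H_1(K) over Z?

Order the vertices as 1 < 2 < 3 < 4 < 5. Listing each simplex with vertices in this order, K has dimension 1 with simplices:

  0-simplices (5): [1], [2], [3], [4], [5]
  1-simplices (6): [1,2], [1,3], [1,4], [1,5], [2,3], [4,5]

so the chain groups are C_0 ≅ Z^5, C_1 ≅ Z^6.

∂_1: C_1 → C_0 sends each edge [p,q] (with p < q) to q − p. For instance
  ∂[1,3] = [3] − [1].
As a 5×6 matrix over Z this has rank 4, with invariant factors (1,1,1,1).

Reading off H_k = ker ∂_k / im ∂_{k+1}:

  H_0: rank C_0 − rank ∂_1 = 5 − 4 = 1, and the invariant factors of ∂_1 are all 1, so H_0 = Z.
  H_1: rank ker ∂_1 − rank ∂_2 = (6 − 4) − 0 = 2, and there is no ∂_2, so H_1 = Z^2.

As a check, the Euler characteristic is 5 − 6 = -1, which agrees with 1 − 2 = -1.

H_0 = Z,  H_1 = Z^2.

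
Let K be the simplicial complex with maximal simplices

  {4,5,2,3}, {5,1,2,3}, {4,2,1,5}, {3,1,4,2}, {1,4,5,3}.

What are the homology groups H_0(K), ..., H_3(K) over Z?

Take the total order 1 < 2 < 3 < 4 < 5 on the vertex set. Then K (dimension 3) consists of the simplices:

  0-simplices (5): [1], [2], [3], [4], [5]
  1-simplices (10): [1,2], [1,3], [1,4], [1,5], [2,3], [2,4], [2,5], [3,4], [3,5], [4,5]
  2-simplices (10): [1,2,3], [1,2,4], [1,2,5], [1,3,4], [1,3,5], [1,4,5], [2,3,4], [2,3,5], [2,4,5], [3,4,5]
  3-simplices (5): [1,2,3,4], [1,2,3,5], [1,2,4,5], [1,3,4,5], [2,3,4,5]

giving chain groups C_0 ≅ Z^5, C_1 ≅ Z^10, C_2 ≅ Z^10, C_3 ≅ Z^5.

Boundary ∂_1: C_1 → C_0 maps an edge to its endpoints' difference, ∂[p,q] = q − p. For instance
  ∂[2,5] = [5] − [2].
The 5×10 boundary matrix has rank 4 and Smith normal form diag(1,1,1,1).

The boundary map ∂_2: C_2 → C_1 maps a triangle to the signed sum of its edges. For instance
  ∂[1,2,4] = [2,4] − [1,4] + [1,2],
  ∂[2,3,5] = [3,5] − [2,5] + [2,3].
The 10×10 boundary matrix has rank 6 and Smith normal form diag(1,1,1,1,1,1).

∂_3: C_3 → C_2 sends each 3-simplex σ to the alternating sum Σ_i (−1)^i (σ with its i-th vertex removed). For instance
  ∂[1,3,4,5] = [3,4,5] − [1,4,5] + [1,3,5] − [1,3,4],
  ∂[1,2,4,5] = [2,4,5] − [1,4,5] + [1,2,5] − [1,2,4].
This gives a 10×5 integer matrix of rank 4; reducing to Smith normal form yields diagonal entries (1,1,1,1).

From H_k ≅ ker(∂_k) / im(∂_{k+1}) we obtain:

  H_0: rank C_0 − rank ∂_1 = 5 − 4 = 1, and the invariant factors of ∂_1 are all 1, so H_0 ≅ Z.
  H_1: rank ker ∂_1 − rank ∂_2 = (10 − 4) − 6 = 0, and the invariant factors of ∂_2 are all 1, so H_1 ≅ 0.
  H_2: rank ker ∂_2 − rank ∂_3 = (10 − 6) − 4 = 0, and the invariant factors of ∂_3 are all 1, so H_2 ≅ 0.
  H_3: rank ker ∂_3 − rank ∂_4 = (5 − 4) − 0 = 1, and there is no ∂_4, so H_3 ≅ Z.

H_0 = Z,  H_1 = 0,  H_2 = 0,  H_3 = Z.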